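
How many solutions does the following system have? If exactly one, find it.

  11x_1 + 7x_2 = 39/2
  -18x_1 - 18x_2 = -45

x_1 = 1/2, x_2 = 2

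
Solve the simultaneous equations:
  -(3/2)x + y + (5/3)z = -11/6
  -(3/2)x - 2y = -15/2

infinitely many solutions

Row-reduce:
R1 ← R1 / (-3/2).
R2 ← R2 + 3/2·R1.
R2 ← R2 / (-3).
R1 ← R1 + 2/3·R2.
Rank is 2 with 3 unknowns, leaving z free.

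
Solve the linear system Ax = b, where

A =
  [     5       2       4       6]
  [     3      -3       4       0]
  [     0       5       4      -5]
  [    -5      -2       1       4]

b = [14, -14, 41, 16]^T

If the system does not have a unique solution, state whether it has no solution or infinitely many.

x_1 = -4, x_2 = 6, x_3 = 4, x_4 = 1

Row-reduce the augmented matrix:
R1 ← R1 / (5).
R2 ← R2 − 3·R1.
R4 ← R4 + 5·R1.
R2 ← R2 / (-21/5).
R1 ← R1 − 2/5·R2.
R3 ← R3 − 5·R2.
R3 ← R3 / (124/21).
R1 ← R1 − 20/21·R3.
R2 ← R2 + 8/21·R3.
R4 ← R4 − 5·R3.
R4 ← R4 / (2215/124).
R1 ← R1 − 73/31·R4.
R2 ← R2 − 8/31·R4.
R3 ← R3 + 195/124·R4.
Reading off the reduced rows gives x_1 = -4, x_2 = 6, x_3 = 4, x_4 = 1.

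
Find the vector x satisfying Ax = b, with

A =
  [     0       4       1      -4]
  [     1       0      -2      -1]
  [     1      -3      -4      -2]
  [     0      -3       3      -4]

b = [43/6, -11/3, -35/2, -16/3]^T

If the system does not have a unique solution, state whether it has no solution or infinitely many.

x_1 = 8/3, x_2 = 5/2, x_3 = 5/2, x_4 = 4/3

Row-reduce the augmented matrix:
Swap R1 and R2.
R3 ← R3 − 1·R1.
R2 ← R2 / (4).
R3 ← R3 + 3·R2.
R4 ← R4 + 3·R2.
R3 ← R3 / (-5/4).
R1 ← R1 + 2·R3.
R2 ← R2 − 1/4·R3.
R4 ← R4 − 15/4·R3.
R4 ← R4 / (-19).
R1 ← R1 − 27/5·R4.
R2 ← R2 + 9/5·R4.
R3 ← R3 − 16/5·R4.
Reading off the reduced rows gives x_1 = 8/3, x_2 = 5/2, x_3 = 5/2, x_4 = 4/3.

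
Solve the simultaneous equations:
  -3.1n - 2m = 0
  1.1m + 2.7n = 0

m = 0, n = 0

Row-reduce the augmented matrix:
R1 ← R1 / (-2).
R2 ← R2 − 11/10·R1.
R2 ← R2 / (199/200).
R1 ← R1 − 31/20·R2.
Reading off the reduced rows gives m = 0, n = 0.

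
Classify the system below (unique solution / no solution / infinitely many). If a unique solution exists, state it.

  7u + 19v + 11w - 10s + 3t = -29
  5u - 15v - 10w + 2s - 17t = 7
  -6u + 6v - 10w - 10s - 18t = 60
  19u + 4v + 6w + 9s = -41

infinitely many solutions

Row-reduce:
R1 ← R1 / (7).
R2 ← R2 − 5·R1.
R3 ← R3 + 6·R1.
R4 ← R4 − 19·R1.
R2 ← R2 / (-200/7).
R1 ← R1 − 19/7·R2.
R3 ← R3 − 156/7·R2.
R4 ← R4 + 333/7·R2.
R3 ← R3 / (-29/2).
R1 ← R1 + 1/8·R3.
R2 ← R2 − 5/8·R3.
R4 ← R4 − 47/8·R3.
R4 ← R4 / (23613/1450).
R1 ← R1 + 669/1450·R4.
R2 ← R2 + 1179/1450·R4.
R3 ← R3 − 572/725·R4.
Rank is 4 with 5 unknowns, leaving t free.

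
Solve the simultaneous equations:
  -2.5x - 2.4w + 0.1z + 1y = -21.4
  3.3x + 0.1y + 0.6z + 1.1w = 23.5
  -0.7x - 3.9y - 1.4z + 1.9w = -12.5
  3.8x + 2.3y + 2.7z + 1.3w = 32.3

x = 6, y = 6, z = -4, w = 5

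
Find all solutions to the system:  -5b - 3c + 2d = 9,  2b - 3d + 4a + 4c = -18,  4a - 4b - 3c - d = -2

Row-reduce:
Swap R1 and R2.
R1 ← R1 / (4).
R3 ← R3 − 4·R1.
R2 ← R2 / (-5).
R1 ← R1 − 1/2·R2.
R3 ← R3 + 6·R2.
R3 ← R3 / (-17/5).
R1 ← R1 − 7/10·R3.
R2 ← R2 − 3/5·R3.
Rank is 3 with 4 unknowns, leaving d free.

infinitely many solutions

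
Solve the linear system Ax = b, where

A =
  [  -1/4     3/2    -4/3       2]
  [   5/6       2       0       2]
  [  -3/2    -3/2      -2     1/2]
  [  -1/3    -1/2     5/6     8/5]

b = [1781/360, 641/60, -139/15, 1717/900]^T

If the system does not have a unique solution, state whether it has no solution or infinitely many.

Row-reduce the augmented matrix:
R1 ← R1 / (-1/4).
R2 ← R2 − 5/6·R1.
R3 ← R3 + 3/2·R1.
R4 ← R4 + 1/3·R1.
R2 ← R2 / (7).
R1 ← R1 + 6·R2.
R3 ← R3 + 21/2·R2.
R4 ← R4 + 5/2·R2.
R3 ← R3 / (-2/3).
R1 ← R1 − 32/21·R3.
R2 ← R2 + 40/63·R3.
R4 ← R4 − 43/42·R3.
R4 ← R4 / (1213/280).
R1 ← R1 − 20/7·R4.
R2 ← R2 + 4/21·R4.
R3 ← R3 + 9/4·R4.
Reading off the reduced rows gives x_1 = 5/2, x_2 = 5/2, x_3 = 4/3, x_4 = 9/5.

x_1 = 5/2, x_2 = 5/2, x_3 = 4/3, x_4 = 9/5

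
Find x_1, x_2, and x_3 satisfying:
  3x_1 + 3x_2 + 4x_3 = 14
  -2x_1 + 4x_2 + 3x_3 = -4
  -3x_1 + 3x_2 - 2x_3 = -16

x_1 = 3, x_2 = -1, x_3 = 2

Row-reduce the augmented matrix:
R1 ← R1 / (3).
R2 ← R2 + 2·R1.
R3 ← R3 + 3·R1.
R2 ← R2 / (6).
R1 ← R1 − 1·R2.
R3 ← R3 − 6·R2.
R3 ← R3 / (-11/3).
R1 ← R1 − 7/18·R3.
R2 ← R2 − 17/18·R3.
Reading off the reduced rows gives x_1 = 3, x_2 = -1, x_3 = 2.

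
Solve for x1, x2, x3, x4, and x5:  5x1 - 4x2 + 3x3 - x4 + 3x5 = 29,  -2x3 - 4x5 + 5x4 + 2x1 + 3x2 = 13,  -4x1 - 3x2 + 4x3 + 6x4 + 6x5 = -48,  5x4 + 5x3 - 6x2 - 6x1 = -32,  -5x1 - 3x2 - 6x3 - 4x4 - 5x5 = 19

x1 = 6, x2 = -4, x3 = -3, x4 = -1, x5 = -3

Row-reduce the augmented matrix:
R1 ← R1 / (5).
R2 ← R2 − 2·R1.
R3 ← R3 + 4·R1.
R4 ← R4 + 6·R1.
R5 ← R5 + 5·R1.
R2 ← R2 / (23/5).
R1 ← R1 + 4/5·R2.
R3 ← R3 + 31/5·R2.
R4 ← R4 + 54/5·R2.
R5 ← R5 + 7·R2.
R3 ← R3 / (48/23).
R1 ← R1 − 1/23·R3.
R2 ← R2 + 16/23·R3.
R4 ← R4 − 25/23·R3.
R5 ← R5 + 181/23·R3.
R4 ← R4 / (479/48).
R1 ← R1 − 23/48·R4.
R2 ← R2 − 16/3·R4.
R3 ← R3 − 287/48·R4.
R5 ← R5 − 2413/48·R4.
R5 ← R5 / (20286/479).
R1 ← R1 − 55/479·R5.
R2 ← R2 − 2070/479·R5.
R3 ← R3 − 2998/479·R5.
R4 ← R4 + 448/479·R5.
Reading off the reduced rows gives x1 = 6, x2 = -4, x3 = -3, x4 = -1, x5 = -3.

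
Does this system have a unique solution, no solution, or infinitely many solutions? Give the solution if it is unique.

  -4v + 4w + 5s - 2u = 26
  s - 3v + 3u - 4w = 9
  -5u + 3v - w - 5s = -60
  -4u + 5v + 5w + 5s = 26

u = 6, v = 1, w = 3, s = 6

Row-reduce the augmented matrix:
R1 ← R1 / (-2).
R2 ← R2 − 3·R1.
R3 ← R3 + 5·R1.
R4 ← R4 + 4·R1.
R2 ← R2 / (-9).
R1 ← R1 − 2·R2.
R3 ← R3 − 13·R2.
R4 ← R4 − 13·R2.
R3 ← R3 / (-73/9).
R1 ← R1 + 14/9·R3.
R2 ← R2 + 2/9·R3.
R4 ← R4 + 1/9·R3.
R4 ← R4 / (1073/146).
R1 ← R1 − 57/146·R4.
R2 ← R2 + 117/146·R4.
R3 ← R3 − 47/73·R4.
Reading off the reduced rows gives u = 6, v = 1, w = 3, s = 6.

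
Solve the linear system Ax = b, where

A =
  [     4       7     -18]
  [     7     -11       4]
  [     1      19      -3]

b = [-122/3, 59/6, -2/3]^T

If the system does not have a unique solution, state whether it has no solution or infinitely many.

Row-reduce the augmented matrix:
R1 ← R1 / (4).
R2 ← R2 − 7·R1.
R3 ← R3 − 1·R1.
R2 ← R2 / (-93/4).
R1 ← R1 − 7/4·R2.
R3 ← R3 − 69/4·R2.
R3 ← R3 / (863/31).
R1 ← R1 + 170/93·R3.
R2 ← R2 + 142/93·R3.
Reading off the reduced rows gives x_1 = 1/2, x_2 = 1/3, x_3 = 5/2.

x_1 = 1/2, x_2 = 1/3, x_3 = 5/2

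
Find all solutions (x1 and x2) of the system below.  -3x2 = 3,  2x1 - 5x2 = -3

x1 = -4, x2 = -1

Row-reduce the augmented matrix:
Swap R1 and R2.
R1 ← R1 / (2).
R2 ← R2 / (-3).
R1 ← R1 + 5/2·R2.
Reading off the reduced rows gives x1 = -4, x2 = -1.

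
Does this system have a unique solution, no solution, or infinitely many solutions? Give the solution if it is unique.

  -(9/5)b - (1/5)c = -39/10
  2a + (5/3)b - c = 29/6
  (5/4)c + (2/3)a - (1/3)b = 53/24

Row-reduce the augmented matrix:
Swap R1 and R2.
R1 ← R1 / (2).
R3 ← R3 − 2/3·R1.
R2 ← R2 / (-9/5).
R1 ← R1 − 5/6·R2.
R3 ← R3 + 8/9·R2.
R3 ← R3 / (545/324).
R1 ← R1 + 16/27·R3.
R2 ← R2 − 1/9·R3.
Reading off the reduced rows gives a = 3/2, b = 2, c = 3/2.

a = 3/2, b = 2, c = 3/2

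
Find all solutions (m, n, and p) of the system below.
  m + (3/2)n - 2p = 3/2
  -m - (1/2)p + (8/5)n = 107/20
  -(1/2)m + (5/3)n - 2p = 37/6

m = -3, n = 1, p = -3/2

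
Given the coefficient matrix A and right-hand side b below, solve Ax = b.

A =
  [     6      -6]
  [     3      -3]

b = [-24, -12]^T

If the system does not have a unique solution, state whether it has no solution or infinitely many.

Row-reduce:
R1 ← R1 / (6).
R2 ← R2 − 3·R1.
Rank is 1 with 2 unknowns, leaving x_2 free.

infinitely many solutions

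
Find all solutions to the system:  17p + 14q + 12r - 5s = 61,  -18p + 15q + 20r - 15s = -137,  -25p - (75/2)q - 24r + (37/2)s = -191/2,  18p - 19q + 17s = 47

no solution

Row-reduce:
R1 ← R1 / (17).
R2 ← R2 + 18·R1.
R3 ← R3 + 25·R1.
R4 ← R4 − 18·R1.
R2 ← R2 / (507/17).
R1 ← R1 − 14/17·R2.
R3 ← R3 + 575/34·R2.
R4 ← R4 + 575/17·R2.
R3 ← R3 / (6182/507).
R1 ← R1 + 100/507·R3.
R2 ← R2 − 556/507·R3.
R4 ← R4 − 12364/507·R3.
Row 4 reduces to 0 = -6, a contradiction. The system is inconsistent.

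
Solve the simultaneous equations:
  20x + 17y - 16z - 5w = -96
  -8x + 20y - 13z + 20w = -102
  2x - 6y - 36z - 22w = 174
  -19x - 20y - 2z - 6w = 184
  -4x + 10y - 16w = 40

no solution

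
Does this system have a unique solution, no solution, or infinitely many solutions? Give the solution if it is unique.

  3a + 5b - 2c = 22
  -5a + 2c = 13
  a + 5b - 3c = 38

a = -5, b = 5, c = -6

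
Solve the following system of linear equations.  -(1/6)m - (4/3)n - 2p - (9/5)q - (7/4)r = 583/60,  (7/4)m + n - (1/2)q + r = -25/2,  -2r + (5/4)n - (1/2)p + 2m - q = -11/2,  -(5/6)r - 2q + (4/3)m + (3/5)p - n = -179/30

Row-reduce:
R1 ← R1 / (-1/6).
R2 ← R2 − 7/4·R1.
R3 ← R3 − 2·R1.
R4 ← R4 − 4/3·R1.
R2 ← R2 / (-13).
R1 ← R1 − 8·R2.
R3 ← R3 + 59/4·R2.
R4 ← R4 + 35/3·R2.
R3 ← R3 / (-35/52).
R1 ← R1 + 12/13·R3.
R2 ← R2 − 21/13·R3.
R4 ← R4 − 224/65·R3.
R4 ← R4 / (-751/375).
R1 ← R1 + 58/175·R4.
R2 ← R2 − 2/25·R4.
R3 ← R3 − 153/175·R4.
Rank is 4 with 5 unknowns, leaving r free.

infinitely many solutions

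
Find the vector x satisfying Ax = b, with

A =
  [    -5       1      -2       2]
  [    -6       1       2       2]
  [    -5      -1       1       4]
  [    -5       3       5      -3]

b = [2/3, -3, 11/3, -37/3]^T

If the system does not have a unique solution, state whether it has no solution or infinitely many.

x_1 = -1/3, x_2 = -3, x_3 = -1, x_4 = 0

Row-reduce the augmented matrix:
R1 ← R1 / (-5).
R2 ← R2 + 6·R1.
R3 ← R3 + 5·R1.
R4 ← R4 + 5·R1.
R2 ← R2 / (-1/5).
R1 ← R1 + 1/5·R2.
R3 ← R3 + 2·R2.
R4 ← R4 − 2·R2.
R3 ← R3 / (-41).
R1 ← R1 + 4·R3.
R2 ← R2 + 22·R3.
R4 ← R4 − 51·R3.
R4 ← R4 / (-63/41).
R1 ← R1 + 24/41·R4.
R2 ← R2 + 50/41·R4.
R3 ← R3 + 6/41·R4.
Reading off the reduced rows gives x_1 = -1/3, x_2 = -3, x_3 = -1, x_4 = 0.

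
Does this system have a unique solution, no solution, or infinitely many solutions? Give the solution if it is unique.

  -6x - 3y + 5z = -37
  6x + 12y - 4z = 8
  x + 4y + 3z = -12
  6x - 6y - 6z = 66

x = 6, y = -3, z = -2

Row-reduce the augmented matrix:
R1 ← R1 / (-6).
R2 ← R2 − 6·R1.
R3 ← R3 − 1·R1.
R4 ← R4 − 6·R1.
R2 ← R2 / (9).
R1 ← R1 − 1/2·R2.
R3 ← R3 − 7/2·R2.
R4 ← R4 + 9·R2.
R3 ← R3 / (31/9).
R1 ← R1 + 8/9·R3.
R2 ← R2 − 1/9·R3.
R4 reduces to 0 = 0, so the extra equation is consistent.
Reading off the reduced rows gives x = 6, y = -3, z = -2.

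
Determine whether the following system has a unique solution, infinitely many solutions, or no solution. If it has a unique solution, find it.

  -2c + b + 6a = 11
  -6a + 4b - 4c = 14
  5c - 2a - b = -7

a = 1, b = 5, c = 0

Row-reduce the augmented matrix:
R1 ← R1 / (6).
R2 ← R2 + 6·R1.
R3 ← R3 + 2·R1.
R2 ← R2 / (5).
R1 ← R1 − 1/6·R2.
R3 ← R3 + 2/3·R2.
R3 ← R3 / (53/15).
R1 ← R1 + 2/15·R3.
R2 ← R2 + 6/5·R3.
Reading off the reduced rows gives a = 1, b = 5, c = 0.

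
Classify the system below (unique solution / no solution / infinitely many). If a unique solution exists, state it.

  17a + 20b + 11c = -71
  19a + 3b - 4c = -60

infinitely many solutions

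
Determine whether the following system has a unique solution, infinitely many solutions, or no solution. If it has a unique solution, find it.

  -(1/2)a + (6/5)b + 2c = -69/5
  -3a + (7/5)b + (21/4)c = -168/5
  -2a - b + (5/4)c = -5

Row-reduce:
R1 ← R1 / (-1/2).
R2 ← R2 + 3·R1.
R3 ← R3 + 2·R1.
R2 ← R2 / (-29/5).
R1 ← R1 + 12/5·R2.
R3 ← R3 + 29/5·R2.
Row 3 reduces to 0 = 1, a contradiction. The system is inconsistent.

no solution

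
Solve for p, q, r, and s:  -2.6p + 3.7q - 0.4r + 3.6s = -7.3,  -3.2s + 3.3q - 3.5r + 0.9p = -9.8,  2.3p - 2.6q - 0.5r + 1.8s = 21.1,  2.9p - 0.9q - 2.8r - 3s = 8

Row-reduce the augmented matrix:
R1 ← R1 / (-13/5).
R2 ← R2 − 9/10·R1.
R3 ← R3 − 23/10·R1.
R4 ← R4 − 29/10·R1.
R2 ← R2 / (1191/260).
R1 ← R1 + 37/26·R2.
R3 ← R3 − 35/52·R2.
R4 ← R4 − 839/260·R2.
R3 ← R3 / (-1901/5955).
R1 ← R1 + 1163/1191·R3.
R2 ← R2 + 946/1191·R3.
R4 ← R4 + 1627/2382·R3.
R4 ← R4 / (-168959/19010).
R1 ← R1 + 34441/1901·R4.
R2 ← R2 + 25746/1901·R4.
R3 ← R3 + 31393/1901·R4.
Reading off the reduced rows gives p = 3, q = -3, r = -2, s = 3.

p = 3, q = -3, r = -2, s = 3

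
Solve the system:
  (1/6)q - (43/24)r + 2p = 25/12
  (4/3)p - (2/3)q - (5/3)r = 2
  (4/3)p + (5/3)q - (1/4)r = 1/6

infinitely many solutions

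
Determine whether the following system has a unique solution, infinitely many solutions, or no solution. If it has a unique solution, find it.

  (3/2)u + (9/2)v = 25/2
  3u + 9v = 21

Row-reduce:
R1 ← R1 / (3/2).
R2 ← R2 − 3·R1.
Row 2 reduces to 0 = -4, a contradiction. The system is inconsistent.

no solution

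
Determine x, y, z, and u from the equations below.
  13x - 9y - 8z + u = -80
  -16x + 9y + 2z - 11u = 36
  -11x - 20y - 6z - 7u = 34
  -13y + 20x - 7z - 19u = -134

Row-reduce the augmented matrix:
R1 ← R1 / (13).
R2 ← R2 + 16·R1.
R3 ← R3 + 11·R1.
R4 ← R4 − 20·R1.
R2 ← R2 / (-27/13).
R1 ← R1 + 9/13·R2.
R3 ← R3 + 359/13·R2.
R4 ← R4 − 11/13·R2.
R3 ← R3 / (824/9).
R1 ← R1 − 2·R3.
R2 ← R2 − 34/9·R3.
R4 ← R4 − 19/9·R3.
R4 ← R4 / (-67663/2472).
R1 ← R1 − 779/1236·R4.
R2 ← R2 + 497/1236·R4.
R3 ← R3 − 3341/2472·R4.
Reading off the reduced rows gives x = -4, y = -2, z = 6, u = 2.

x = -4, y = -2, z = 6, u = 2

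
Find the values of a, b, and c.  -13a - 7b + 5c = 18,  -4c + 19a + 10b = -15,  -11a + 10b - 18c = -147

a = 3, b = -6, c = 3

Row-reduce the augmented matrix:
R1 ← R1 / (-13).
R2 ← R2 − 19·R1.
R3 ← R3 + 11·R1.
R2 ← R2 / (-3/13).
R1 ← R1 − 7/13·R2.
R3 ← R3 − 207/13·R2.
R3 ← R3 / (206).
R1 ← R1 − 22/3·R3.
R2 ← R2 + 43/3·R3.
Reading off the reduced rows gives a = 3, b = -6, c = 3.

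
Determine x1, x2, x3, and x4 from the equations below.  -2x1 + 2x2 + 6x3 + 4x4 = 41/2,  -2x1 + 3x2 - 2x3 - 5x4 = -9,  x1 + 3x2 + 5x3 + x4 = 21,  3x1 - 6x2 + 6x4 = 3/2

Row-reduce the augmented matrix:
R1 ← R1 / (-2).
R2 ← R2 + 2·R1.
R3 ← R3 − 1·R1.
R4 ← R4 − 3·R1.
R1 ← R1 + 1·R2.
R3 ← R3 − 4·R2.
R4 ← R4 + 3·R2.
R3 ← R3 / (40).
R1 ← R1 + 11·R3.
R2 ← R2 + 8·R3.
R4 ← R4 + 15·R3.
R4 ← R4 / (-3/8).
R1 ← R1 + 11/40·R4.
R2 ← R2 + 6/5·R4.
R3 ← R3 − 39/40·R4.
Reading off the reduced rows gives x1 = 3/2, x2 = 5/4, x3 = 3, x4 = 3/4.

x1 = 3/2, x2 = 5/4, x3 = 3, x4 = 3/4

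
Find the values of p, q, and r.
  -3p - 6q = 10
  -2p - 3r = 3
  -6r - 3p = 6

Row-reduce the augmented matrix:
R1 ← R1 / (-3).
R2 ← R2 + 2·R1.
R3 ← R3 + 3·R1.
R2 ← R2 / (4).
R1 ← R1 − 2·R2.
R3 ← R3 − 6·R2.
R3 ← R3 / (-3/2).
R1 ← R1 − 3/2·R3.
R2 ← R2 + 3/4·R3.
Reading off the reduced rows gives p = 0, q = -5/3, r = -1.

p = 0, q = -5/3, r = -1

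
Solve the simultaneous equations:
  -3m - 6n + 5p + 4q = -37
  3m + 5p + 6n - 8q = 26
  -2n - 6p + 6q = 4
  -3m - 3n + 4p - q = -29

no solution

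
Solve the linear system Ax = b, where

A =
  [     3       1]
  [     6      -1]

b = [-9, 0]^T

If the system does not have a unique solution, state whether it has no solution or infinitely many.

From equation 1: x_2 = -9 − 3·x_1.
Substitute into equation 2 and solve: x_1 = -1.
Then x_2 = -6.

x_1 = -1, x_2 = -6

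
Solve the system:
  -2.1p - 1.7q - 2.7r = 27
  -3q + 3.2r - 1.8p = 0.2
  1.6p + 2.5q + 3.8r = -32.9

Row-reduce the augmented matrix:
R1 ← R1 / (-21/10).
R2 ← R2 + 9/5·R1.
R3 ← R3 − 8/5·R1.
R2 ← R2 / (-54/35).
R1 ← R1 − 17/21·R2.
R3 ← R3 − 253/210·R2.
R3 ← R3 / (9799/1620).
R1 ← R1 − 677/162·R3.
R2 ← R2 + 193/54·R3.
Reading off the reduced rows gives p = -4, q = -3, r = -5.

p = -4, q = -3, r = -5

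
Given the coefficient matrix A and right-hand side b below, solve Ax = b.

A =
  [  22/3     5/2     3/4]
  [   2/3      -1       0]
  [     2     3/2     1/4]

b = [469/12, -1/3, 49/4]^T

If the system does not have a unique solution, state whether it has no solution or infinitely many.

no solution

Row-reduce:
R1 ← R1 / (22/3).
R2 ← R2 − 2/3·R1.
R3 ← R3 − 2·R1.
R2 ← R2 / (-27/22).
R1 ← R1 − 15/44·R2.
R3 ← R3 − 9/11·R2.
Row 3 reduces to 0 = -1, a contradiction. The system is inconsistent.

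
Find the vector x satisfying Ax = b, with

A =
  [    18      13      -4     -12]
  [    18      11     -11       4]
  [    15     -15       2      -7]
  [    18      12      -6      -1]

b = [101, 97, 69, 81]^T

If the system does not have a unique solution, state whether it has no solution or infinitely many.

x_1 = 3, x_2 = -1, x_3 = -6, x_4 = -3

Row-reduce the augmented matrix:
R1 ← R1 / (18).
R2 ← R2 − 18·R1.
R3 ← R3 − 15·R1.
R4 ← R4 − 18·R1.
R2 ← R2 / (-2).
R1 ← R1 − 13/18·R2.
R3 ← R3 + 155/6·R2.
R4 ← R4 + 1·R2.
R3 ← R3 / (383/4).
R1 ← R1 + 11/4·R3.
R2 ← R2 − 7/2·R3.
R4 ← R4 − 3/2·R3.
R4 ← R4 / (2371/383).
R1 ← R1 + 2545/3447·R4.
R2 ← R2 + 638/1149·R4.
R3 ← R3 + 2444/1149·R4.
Reading off the reduced rows gives x_1 = 3, x_2 = -1, x_3 = -6, x_4 = -3.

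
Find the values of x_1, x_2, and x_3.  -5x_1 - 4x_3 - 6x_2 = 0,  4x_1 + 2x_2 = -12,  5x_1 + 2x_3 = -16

Row-reduce the augmented matrix:
R1 ← R1 / (-5).
R2 ← R2 − 4·R1.
R3 ← R3 − 5·R1.
R2 ← R2 / (-14/5).
R1 ← R1 − 6/5·R2.
R3 ← R3 + 6·R2.
R3 ← R3 / (34/7).
R1 ← R1 + 4/7·R3.
R2 ← R2 − 8/7·R3.
Reading off the reduced rows gives x_1 = -4, x_2 = 2, x_3 = 2.

x_1 = -4, x_2 = 2, x_3 = 2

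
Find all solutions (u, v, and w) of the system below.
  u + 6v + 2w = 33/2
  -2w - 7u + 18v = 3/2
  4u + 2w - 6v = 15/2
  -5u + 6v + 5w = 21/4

u = 3, v = 3/2, w = 9/4

Row-reduce the augmented matrix:
R2 ← R2 + 7·R1.
R3 ← R3 − 4·R1.
R4 ← R4 + 5·R1.
R2 ← R2 / (60).
R1 ← R1 − 6·R2.
R3 ← R3 + 30·R2.
R4 ← R4 − 36·R2.
Swap R3 and R4.
R3 ← R3 / (39/5).
R1 ← R1 − 4/5·R3.
R2 ← R2 − 1/5·R3.
R4 reduces to 0 = 0, so the extra equation is consistent.
Reading off the reduced rows gives u = 3, v = 3/2, w = 9/4.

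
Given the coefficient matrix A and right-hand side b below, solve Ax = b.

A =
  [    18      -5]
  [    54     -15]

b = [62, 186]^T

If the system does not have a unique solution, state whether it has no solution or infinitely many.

infinitely many solutions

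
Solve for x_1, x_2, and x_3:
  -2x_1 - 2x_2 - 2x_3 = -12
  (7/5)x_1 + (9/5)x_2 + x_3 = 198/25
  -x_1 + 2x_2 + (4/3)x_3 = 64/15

x_1 = 2, x_2 = 7/5, x_3 = 13/5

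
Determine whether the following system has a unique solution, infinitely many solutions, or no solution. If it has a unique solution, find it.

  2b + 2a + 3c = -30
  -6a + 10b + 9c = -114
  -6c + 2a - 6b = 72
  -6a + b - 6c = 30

a = 0, b = -6, c = -6

Row-reduce the augmented matrix:
R1 ← R1 / (2).
R2 ← R2 + 6·R1.
R3 ← R3 − 2·R1.
R4 ← R4 + 6·R1.
R2 ← R2 / (16).
R1 ← R1 − 1·R2.
R3 ← R3 + 8·R2.
R4 ← R4 − 7·R2.
Swap R3 and R4.
R3 ← R3 / (-39/8).
R1 ← R1 − 3/8·R3.
R2 ← R2 − 9/8·R3.
R4 reduces to 0 = 0, so the extra equation is consistent.
Reading off the reduced rows gives a = 0, b = -6, c = -6.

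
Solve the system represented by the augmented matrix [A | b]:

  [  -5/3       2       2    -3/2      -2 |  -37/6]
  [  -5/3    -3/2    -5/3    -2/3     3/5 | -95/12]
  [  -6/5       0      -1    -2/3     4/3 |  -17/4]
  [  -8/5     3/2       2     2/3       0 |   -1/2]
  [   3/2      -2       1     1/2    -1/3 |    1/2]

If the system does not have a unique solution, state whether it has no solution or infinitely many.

x_1 = 5/2, x_2 = 2, x_3 = -3/4, x_4 = 3, x_5 = 0

Row-reduce the augmented matrix:
R1 ← R1 / (-5/3).
R2 ← R2 + 5/3·R1.
R3 ← R3 + 6/5·R1.
R4 ← R4 + 8/5·R1.
R5 ← R5 − 3/2·R1.
R2 ← R2 / (-7/2).
R1 ← R1 + 6/5·R2.
R3 ← R3 + 36/25·R2.
R4 ← R4 + 21/50·R2.
R5 ← R5 + 1/5·R2.
R3 ← R3 / (-163/175).
R1 ← R1 − 2/35·R3.
R2 ← R2 − 22/21·R3.
R4 ← R4 − 13/25·R3.
R5 ← R5 − 316/105·R3.
R4 ← R4 / (667/326).
R1 ← R1 − 605/978·R4.
R2 ← R2 + 233/1467·R4.
R3 ← R3 + 37/489·R4.
R5 ← R5 + 3931/5868·R4.
R5 ← R5 / (731261/180090).
R1 ← R1 + 2165/6003·R5.
R2 ← R2 − 123536/90045·R5.
R3 ← R3 + 52058/30015·R5.
R4 ← R4 − 12514/10005·R5.
Reading off the reduced rows gives x_1 = 5/2, x_2 = 2, x_3 = -3/4, x_4 = 3, x_5 = 0.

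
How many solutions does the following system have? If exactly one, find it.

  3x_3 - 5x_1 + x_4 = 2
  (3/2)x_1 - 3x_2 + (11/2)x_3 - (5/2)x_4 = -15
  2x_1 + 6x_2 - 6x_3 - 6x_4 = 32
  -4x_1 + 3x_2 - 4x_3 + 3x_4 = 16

Row-reduce:
R1 ← R1 / (-5).
R2 ← R2 − 3/2·R1.
R3 ← R3 − 2·R1.
R4 ← R4 + 4·R1.
R2 ← R2 / (-3).
R3 ← R3 − 6·R2.
R4 ← R4 − 3·R2.
R3 ← R3 / (8).
R1 ← R1 + 3/5·R3.
R2 ← R2 + 32/15·R3.
Rank is 3 with 4 unknowns, leaving x_4 free.

infinitely many solutions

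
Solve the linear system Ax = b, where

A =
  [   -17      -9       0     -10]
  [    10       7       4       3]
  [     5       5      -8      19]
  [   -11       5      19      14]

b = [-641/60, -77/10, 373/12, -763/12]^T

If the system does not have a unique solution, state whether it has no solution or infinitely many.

Row-reduce the augmented matrix:
R1 ← R1 / (-17).
R2 ← R2 − 10·R1.
R3 ← R3 − 5·R1.
R4 ← R4 + 11·R1.
R2 ← R2 / (29/17).
R1 ← R1 − 9/17·R2.
R3 ← R3 − 40/17·R2.
R4 ← R4 − 184/17·R2.
R3 ← R3 / (-392/29).
R1 ← R1 + 36/29·R3.
R2 ← R2 − 68/29·R3.
R4 ← R4 + 185/29·R3.
R4 ← R4 / (1641/56).
R1 ← R1 + 5/14·R4.
R2 ← R2 − 25/14·R4.
R3 ← R3 + 83/56·R4.
Reading off the reduced rows gives x_1 = 3/4, x_2 = -3/5, x_3 = -3, x_4 = 1/3.

x_1 = 3/4, x_2 = -3/5, x_3 = -3, x_4 = 1/3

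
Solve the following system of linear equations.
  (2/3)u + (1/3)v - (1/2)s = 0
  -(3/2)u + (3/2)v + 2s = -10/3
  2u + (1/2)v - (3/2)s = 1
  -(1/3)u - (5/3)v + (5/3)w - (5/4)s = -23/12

Row-reduce the augmented matrix:
R1 ← R1 / (2/3).
R2 ← R2 + 3/2·R1.
R3 ← R3 − 2·R1.
R4 ← R4 + 1/3·R1.
R2 ← R2 / (9/4).
R1 ← R1 − 1/2·R2.
R3 ← R3 + 1/2·R2.
R4 ← R4 + 3/2·R2.
Swap R3 and R4.
R3 ← R3 / (5/3).
R4 ← R4 / (7/36).
R1 ← R1 + 17/18·R4.
R2 ← R2 − 7/18·R4.
R3 ← R3 + 11/20·R4.
Reading off the reduced rows gives u = 2, v = -2, w = -7/4, s = 4/3.

u = 2, v = -2, w = -7/4, s = 4/3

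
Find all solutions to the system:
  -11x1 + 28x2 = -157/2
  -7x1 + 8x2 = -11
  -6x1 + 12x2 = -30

no solution

Row-reduce:
R1 ← R1 / (-11).
R2 ← R2 + 7·R1.
R3 ← R3 + 6·R1.
R2 ← R2 / (-108/11).
R1 ← R1 + 28/11·R2.
R3 ← R3 + 36/11·R2.
Row 3 reduces to 0 = -1/6, a contradiction. The system is inconsistent.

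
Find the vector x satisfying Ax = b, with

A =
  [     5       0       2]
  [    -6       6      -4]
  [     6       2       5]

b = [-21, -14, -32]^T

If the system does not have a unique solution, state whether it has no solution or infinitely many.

Row-reduce the augmented matrix:
R1 ← R1 / (5).
R2 ← R2 + 6·R1.
R3 ← R3 − 6·R1.
R2 ← R2 / (6).
R3 ← R3 − 2·R2.
R3 ← R3 / (47/15).
R1 ← R1 − 2/5·R3.
R2 ← R2 + 4/15·R3.
Reading off the reduced rows gives x_1 = -5, x_2 = -6, x_3 = 2.

x_1 = -5, x_2 = -6, x_3 = 2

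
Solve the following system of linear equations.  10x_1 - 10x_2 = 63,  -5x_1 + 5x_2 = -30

Row-reduce:
R1 ← R1 / (10).
R2 ← R2 + 5·R1.
Row 2 reduces to 0 = 3/2, a contradiction. The system is inconsistent.

no solution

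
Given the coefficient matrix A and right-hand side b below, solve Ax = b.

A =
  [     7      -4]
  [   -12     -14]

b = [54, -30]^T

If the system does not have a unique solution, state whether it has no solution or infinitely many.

Row-reduce the augmented matrix:
R1 ← R1 / (7).
R2 ← R2 + 12·R1.
R2 ← R2 / (-146/7).
R1 ← R1 + 4/7·R2.
Reading off the reduced rows gives x_1 = 6, x_2 = -3.

x_1 = 6, x_2 = -3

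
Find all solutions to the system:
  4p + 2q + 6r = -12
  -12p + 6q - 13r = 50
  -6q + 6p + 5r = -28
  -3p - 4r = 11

p = -1, q = 2, r = -2

Row-reduce the augmented matrix:
R1 ← R1 / (4).
R2 ← R2 + 12·R1.
R3 ← R3 − 6·R1.
R4 ← R4 + 3·R1.
R2 ← R2 / (12).
R1 ← R1 − 1/2·R2.
R3 ← R3 + 9·R2.
R4 ← R4 − 3/2·R2.
R3 ← R3 / (-1/4).
R1 ← R1 − 31/24·R3.
R2 ← R2 − 5/12·R3.
R4 ← R4 + 1/8·R3.
R4 reduces to 0 = 0, so the extra equation is consistent.
Reading off the reduced rows gives p = -1, q = 2, r = -2.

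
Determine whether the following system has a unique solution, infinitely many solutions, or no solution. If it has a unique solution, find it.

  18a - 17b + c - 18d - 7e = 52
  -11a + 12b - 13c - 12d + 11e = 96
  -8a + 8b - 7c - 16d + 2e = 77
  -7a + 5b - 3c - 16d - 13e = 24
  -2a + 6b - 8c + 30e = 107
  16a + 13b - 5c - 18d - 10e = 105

no solution

Row-reduce:
R1 ← R1 / (18).
R2 ← R2 + 11·R1.
R3 ← R3 + 8·R1.
R4 ← R4 + 7·R1.
R5 ← R5 + 2·R1.
R6 ← R6 − 16·R1.
R2 ← R2 / (29/18).
R1 ← R1 + 17/18·R2.
R3 ← R3 − 4/9·R2.
R4 ← R4 + 29/18·R2.
R5 ← R5 − 37/9·R2.
R6 ← R6 − 253/9·R2.
R3 ← R3 / (-91/29).
R1 ← R1 + 209/29·R3.
R2 ← R2 + 223/29·R3.
R4 ← R4 + 15·R3.
R5 ← R5 − 688/29·R3.
R6 ← R6 − 6098/29·R3.
R4 ← R4 / (3494/91).
R1 ← R1 − 2372/91·R4.
R2 ← R2 − 2638/91·R4.
R3 ← R3 − 512/91·R4.
R5 ← R5 + 6988/91·R4.
R6 ← R6 + 71324/91·R4.
Swap R5 and R6.
R5 ← R5 / (-374095/1747).
R1 ← R1 − 11965/1747·R5.
R2 ← R2 − 13158/1747·R5.
R3 ← R3 − 326/1747·R5.
R4 ← R4 − 471/3494·R5.
Row 6 reduces to 0 = 1, a contradiction. The system is inconsistent.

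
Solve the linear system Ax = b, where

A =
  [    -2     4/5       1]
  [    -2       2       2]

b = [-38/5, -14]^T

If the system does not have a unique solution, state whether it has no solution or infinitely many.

infinitely many solutions

Row-reduce:
R1 ← R1 / (-2).
R2 ← R2 + 2·R1.
R2 ← R2 / (6/5).
R1 ← R1 + 2/5·R2.
Rank is 2 with 3 unknowns, leaving x_3 free.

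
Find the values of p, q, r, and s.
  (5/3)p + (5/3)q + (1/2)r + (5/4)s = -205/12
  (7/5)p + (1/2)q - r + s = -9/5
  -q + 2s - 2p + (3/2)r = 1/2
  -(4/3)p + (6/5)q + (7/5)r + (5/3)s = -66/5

Row-reduce the augmented matrix:
R1 ← R1 / (5/3).
R2 ← R2 − 7/5·R1.
R3 ← R3 + 2·R1.
R4 ← R4 + 4/3·R1.
R2 ← R2 / (-9/10).
R1 ← R1 − 1·R2.
R3 ← R3 − 1·R2.
R4 ← R4 − 38/15·R2.
R3 ← R3 / (47/90).
R1 ← R1 + 23/18·R3.
R2 ← R2 − 71/45·R3.
R4 ← R4 + 1483/675·R3.
R4 ← R4 / (3999/235).
R1 ← R1 − 1715/188·R4.
R2 ← R2 + 973/94·R4.
R3 ← R3 − 310/47·R4.
Reading off the reduced rows gives p = -2, q = -6, r = -5, s = -1.

p = -2, q = -6, r = -5, s = -1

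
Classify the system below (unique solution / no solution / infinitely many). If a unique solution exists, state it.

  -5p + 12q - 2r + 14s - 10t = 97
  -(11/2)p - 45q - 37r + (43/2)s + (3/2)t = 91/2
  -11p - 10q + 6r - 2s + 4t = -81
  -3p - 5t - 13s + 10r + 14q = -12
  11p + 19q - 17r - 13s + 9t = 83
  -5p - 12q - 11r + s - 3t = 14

Row-reduce:
R1 ← R1 / (-5).
R2 ← R2 + 11/2·R1.
R3 ← R3 + 11·R1.
R4 ← R4 + 3·R1.
R5 ← R5 − 11·R1.
R6 ← R6 + 5·R1.
R2 ← R2 / (-291/5).
R1 ← R1 + 12/5·R2.
R3 ← R3 + 182/5·R2.
R4 ← R4 − 34/5·R2.
R5 ← R5 − 227/5·R2.
R6 ← R6 + 24·R2.
R3 ← R3 / (3120/97).
R1 ← R1 − 178/97·R3.
R2 ← R2 − 58/97·R3.
R4 ← R4 − 692/97·R3.
R5 ← R5 + 4709/97·R3.
R6 ← R6 − 519/97·R3.
R4 ← R4 / (-5881/468).
R1 ← R1 + 901/936·R4.
R2 ← R2 − 539/936·R4.
R3 ← R3 + 2131/1872·R4.
R5 ← R5 + 61223/1872·R4.
R6 ← R6 + 5881/624·R4.
R5 ← R5 / (831717/29405).
R1 ← R1 − 16692/29405·R5.
R2 ← R2 + 18373/29405·R5.
R3 ← R3 − 4162/5881·R5.
R4 ← R4 − 3679/29405·R5.
Row 6 reduces to 0 = 1/4, a contradiction. The system is inconsistent.

no solution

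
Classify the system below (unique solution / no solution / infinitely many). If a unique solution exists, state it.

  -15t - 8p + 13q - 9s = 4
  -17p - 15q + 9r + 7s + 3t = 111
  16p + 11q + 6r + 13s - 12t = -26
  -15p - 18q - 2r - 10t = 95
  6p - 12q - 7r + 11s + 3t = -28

Row-reduce the augmented matrix:
R1 ← R1 / (-8).
R2 ← R2 + 17·R1.
R3 ← R3 − 16·R1.
R4 ← R4 + 15·R1.
R5 ← R5 − 6·R1.
R2 ← R2 / (-341/8).
R1 ← R1 + 13/8·R2.
R3 ← R3 − 37·R2.
R4 ← R4 + 339/8·R2.
R5 ← R5 + 9/4·R2.
R3 ← R3 / (4710/341).
R1 ← R1 + 117/341·R3.
R2 ← R2 + 72/341·R3.
R4 ← R4 + 3733/341·R3.
R5 ← R5 + 2549/341·R3.
R4 ← R4 / (11572/2355).
R1 ← R1 − 446/785·R4.
R2 ← R2 + 269/785·R4.
R3 ← R3 − 3014/2355·R4.
R5 ← R5 − 29291/2355·R4.
R5 ← R5 / (1133335/23144).
R1 ← R1 − 37515/11572·R5.
R2 ← R2 + 64791/23144·R5.
R3 ← R3 − 6187/1052·R5.
R4 ← R4 + 121707/23144·R5.
Reading off the reduced rows gives p = -1, q = -4, r = 6, s = -2, t = -2.

p = -1, q = -4, r = 6, s = -2, t = -2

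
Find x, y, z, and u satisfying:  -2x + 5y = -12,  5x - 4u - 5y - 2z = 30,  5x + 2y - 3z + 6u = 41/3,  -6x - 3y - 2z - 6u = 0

x = 8/3, y = -4/3, z = -3, u = -1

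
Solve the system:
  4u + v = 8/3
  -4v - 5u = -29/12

u = 3/4, v = -1/3

From equation 1: v = 8/3 − 4·u.
Substitute into equation 2 and solve: u = 3/4.
Then v = -1/3.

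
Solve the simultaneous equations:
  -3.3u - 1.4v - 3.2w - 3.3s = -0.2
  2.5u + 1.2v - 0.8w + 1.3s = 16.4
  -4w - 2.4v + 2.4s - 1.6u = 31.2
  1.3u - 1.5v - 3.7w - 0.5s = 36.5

u = 6, v = -5, w = -6, s = 2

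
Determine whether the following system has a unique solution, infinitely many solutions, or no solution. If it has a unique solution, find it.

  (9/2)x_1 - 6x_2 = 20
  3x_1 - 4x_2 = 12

no solution

Row-reduce:
R1 ← R1 / (9/2).
R2 ← R2 − 3·R1.
Row 2 reduces to 0 = -4/3, a contradiction. The system is inconsistent.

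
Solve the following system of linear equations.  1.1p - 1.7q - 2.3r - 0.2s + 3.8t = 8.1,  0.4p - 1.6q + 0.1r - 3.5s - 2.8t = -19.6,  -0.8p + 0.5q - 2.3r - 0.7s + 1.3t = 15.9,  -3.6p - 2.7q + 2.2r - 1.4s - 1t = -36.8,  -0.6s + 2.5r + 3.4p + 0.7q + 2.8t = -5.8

Row-reduce the augmented matrix:
R1 ← R1 / (11/10).
R2 ← R2 − 2/5·R1.
R3 ← R3 + 4/5·R1.
R4 ← R4 + 18/5·R1.
R5 ← R5 − 17/5·R1.
R2 ← R2 / (-54/55).
R1 ← R1 + 17/11·R2.
R3 ← R3 + 81/110·R2.
R4 ← R4 + 909/110·R2.
R5 ← R5 − 131/22·R2.
R3 ← R3 / (-187/40).
R1 ← R1 + 385/108·R3.
R2 ← R2 + 103/108·R3.
R4 ← R4 + 317/24·R3.
R5 ← R5 − 16511/1080·R3.
R4 ← R4 / (12296/561).
R1 ← R1 − 1789/459·R4.
R2 ← R2 − 15848/5049·R4.
R3 ← R3 + 69/187·R4.
R5 ← R5 + 69431/4590·R4.
R5 ← R5 / (27231931/3688800).
R1 ← R1 + 47369/368880·R5.
R2 ← R2 + 44941/46110·R5.
R3 ← R3 + 134949/122960·R5.
R4 ← R4 − 147493/122960·R5.
Reading off the reduced rows gives p = 1, q = 6, r = -6, s = 2, t = 1.

p = 1, q = 6, r = -6, s = 2, t = 1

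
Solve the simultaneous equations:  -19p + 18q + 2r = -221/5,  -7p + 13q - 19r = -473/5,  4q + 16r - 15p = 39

p = -1/5, q = -3, r = 3

Row-reduce the augmented matrix:
R1 ← R1 / (-19).
R2 ← R2 + 7·R1.
R3 ← R3 + 15·R1.
R2 ← R2 / (121/19).
R1 ← R1 + 18/19·R2.
R3 ← R3 + 194/19·R2.
R3 ← R3 / (-2084/121).
R1 ← R1 + 368/121·R3.
R2 ← R2 + 375/121·R3.
Reading off the reduced rows gives p = -1/5, q = -3, r = 3.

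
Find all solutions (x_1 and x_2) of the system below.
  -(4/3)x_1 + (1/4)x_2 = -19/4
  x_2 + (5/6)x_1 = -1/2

Row-reduce the augmented matrix:
R1 ← R1 / (-4/3).
R2 ← R2 − 5/6·R1.
R2 ← R2 / (37/32).
R1 ← R1 + 3/16·R2.
Reading off the reduced rows gives x_1 = 3, x_2 = -3.

x_1 = 3, x_2 = -3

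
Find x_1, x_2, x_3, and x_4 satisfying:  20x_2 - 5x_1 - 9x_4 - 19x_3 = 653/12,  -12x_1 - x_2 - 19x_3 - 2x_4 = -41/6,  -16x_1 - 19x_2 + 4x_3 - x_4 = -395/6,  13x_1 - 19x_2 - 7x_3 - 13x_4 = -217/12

Row-reduce the augmented matrix:
R1 ← R1 / (-5).
R2 ← R2 + 12·R1.
R3 ← R3 + 16·R1.
R4 ← R4 − 13·R1.
R2 ← R2 / (-49).
R1 ← R1 + 4·R2.
R3 ← R3 + 83·R2.
R4 ← R4 − 33·R2.
R3 ← R3 / (691/35).
R1 ← R1 − 57/35·R3.
R2 ← R2 + 19/35·R3.
R4 ← R4 + 1347/35·R3.
R4 ← R4 / (-23305/691).
R1 ← R1 − 446/691·R4.
R2 ← R2 + 379/691·R4.
R3 ← R3 + 189/691·R4.
Reading off the reduced rows gives x_1 = 5/4, x_2 = 7/3, x_3 = -1/2, x_4 = -1/2.

x_1 = 5/4, x_2 = 7/3, x_3 = -1/2, x_4 = -1/2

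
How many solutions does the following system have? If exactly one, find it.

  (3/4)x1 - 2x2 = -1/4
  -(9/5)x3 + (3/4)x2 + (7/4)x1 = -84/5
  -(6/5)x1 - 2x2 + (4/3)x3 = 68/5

x1 = -3, x2 = -1, x3 = 6

Row-reduce the augmented matrix:
R1 ← R1 / (3/4).
R2 ← R2 − 7/4·R1.
R3 ← R3 + 6/5·R1.
R2 ← R2 / (65/12).
R1 ← R1 + 8/3·R2.
R3 ← R3 + 26/5·R2.
R3 ← R3 / (-148/375).
R1 ← R1 + 288/325·R3.
R2 ← R2 + 108/325·R3.
Reading off the reduced rows gives x1 = -3, x2 = -1, x3 = 6.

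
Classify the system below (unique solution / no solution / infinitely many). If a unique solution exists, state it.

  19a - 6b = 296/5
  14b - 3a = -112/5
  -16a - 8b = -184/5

Row-reduce the augmented matrix:
R1 ← R1 / (19).
R2 ← R2 + 3·R1.
R3 ← R3 + 16·R1.
R2 ← R2 / (248/19).
R1 ← R1 + 6/19·R2.
R3 ← R3 + 248/19·R2.
R3 reduces to 0 = 0, so the extra equation is consistent.
Reading off the reduced rows gives a = 14/5, b = -1.

a = 14/5, b = -1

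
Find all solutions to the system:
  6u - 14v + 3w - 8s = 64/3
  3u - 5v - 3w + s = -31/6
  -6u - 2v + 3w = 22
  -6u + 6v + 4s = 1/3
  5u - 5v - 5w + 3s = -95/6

Row-reduce the augmented matrix:
R1 ← R1 / (6).
R2 ← R2 − 3·R1.
R3 ← R3 + 6·R1.
R4 ← R4 + 6·R1.
R5 ← R5 − 5·R1.
R2 ← R2 / (2).
R1 ← R1 + 7/3·R2.
R3 ← R3 + 16·R2.
R4 ← R4 + 8·R2.
R5 ← R5 − 20/3·R2.
R3 ← R3 / (-30).
R1 ← R1 + 19/4·R3.
R2 ← R2 + 9/4·R3.
R4 ← R4 + 15·R3.
R5 ← R5 − 15/2·R3.
Swap R4 and R5.
R1 ← R1 + 17/30·R4.
R2 ← R2 − 1/10·R4.
R3 ← R3 + 16/15·R4.
R5 reduces to 0 = 0, so the extra equation is consistent.
Reading off the reduced rows gives u = -8/3, v = -3/2, w = 1, s = -5/3.

u = -8/3, v = -3/2, w = 1, s = -5/3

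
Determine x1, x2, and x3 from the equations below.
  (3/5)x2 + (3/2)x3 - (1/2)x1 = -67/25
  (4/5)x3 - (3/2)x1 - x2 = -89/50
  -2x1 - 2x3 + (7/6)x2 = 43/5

x1 = -1, x2 = 6/5, x3 = -13/5

Row-reduce the augmented matrix:
R1 ← R1 / (-1/2).
R2 ← R2 + 3/2·R1.
R3 ← R3 + 2·R1.
R2 ← R2 / (-14/5).
R1 ← R1 + 6/5·R2.
R3 ← R3 + 37/30·R2.
R3 ← R3 / (-5351/840).
R1 ← R1 + 99/70·R3.
R2 ← R2 − 37/28·R3.
Reading off the reduced rows gives x1 = -1, x2 = 6/5, x3 = -13/5.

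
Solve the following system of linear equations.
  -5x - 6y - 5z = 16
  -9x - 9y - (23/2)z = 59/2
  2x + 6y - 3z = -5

infinitely many solutions

Row-reduce:
R1 ← R1 / (-5).
R2 ← R2 + 9·R1.
R3 ← R3 − 2·R1.
R2 ← R2 / (9/5).
R1 ← R1 − 6/5·R2.
R3 ← R3 − 18/5·R2.
Rank is 2 with 3 unknowns, leaving z free.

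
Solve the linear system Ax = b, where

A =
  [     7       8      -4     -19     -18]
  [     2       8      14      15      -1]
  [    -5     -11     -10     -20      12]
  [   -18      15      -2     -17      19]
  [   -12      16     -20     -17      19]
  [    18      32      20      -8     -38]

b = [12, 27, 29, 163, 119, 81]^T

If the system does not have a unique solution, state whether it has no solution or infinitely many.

no solution

Row-reduce:
R1 ← R1 / (7).
R2 ← R2 − 2·R1.
R3 ← R3 + 5·R1.
R4 ← R4 + 18·R1.
R5 ← R5 + 12·R1.
R6 ← R6 − 18·R1.
R2 ← R2 / (40/7).
R1 ← R1 − 8/7·R2.
R3 ← R3 + 37/7·R2.
R4 ← R4 − 249/7·R2.
R5 ← R5 − 208/7·R2.
R6 ← R6 − 80/7·R2.
R3 ← R3 / (23/20).
R1 ← R1 + 18/5·R3.
R2 ← R2 − 53/20·R3.
R4 ← R4 + 2131/20·R3.
R5 ← R5 + 528/5·R3.
R4 ← R4 / (-35712/23).
R1 ← R1 + 1213/23·R4.
R2 ← R2 − 860/23·R4.
R3 ← R3 + 587/46·R4.
R5 ← R5 + 34577/23·R4.
R5 ← R5 / (867479/35712).
R1 ← R1 + 58805/35712·R5.
R2 ← R2 + 6881/8928·R5.
R3 ← R3 − 54125/71424·R5.
R4 ← R4 + 5119/35712·R5.
Row 6 reduces to 0 = 3, a contradiction. The system is inconsistent.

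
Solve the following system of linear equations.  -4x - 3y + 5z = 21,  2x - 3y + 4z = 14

infinitely many solutions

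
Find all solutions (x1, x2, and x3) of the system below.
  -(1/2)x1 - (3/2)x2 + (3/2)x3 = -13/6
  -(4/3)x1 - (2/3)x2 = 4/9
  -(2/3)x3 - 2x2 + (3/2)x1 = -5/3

x1 = -2/3, x2 = 2/3, x3 = -1

Row-reduce the augmented matrix:
R1 ← R1 / (-1/2).
R2 ← R2 + 4/3·R1.
R3 ← R3 − 3/2·R1.
R2 ← R2 / (10/3).
R1 ← R1 − 3·R2.
R3 ← R3 + 13/2·R2.
R3 ← R3 / (-119/30).
R1 ← R1 − 3/5·R3.
R2 ← R2 + 6/5·R3.
Reading off the reduced rows gives x1 = -2/3, x2 = 2/3, x3 = -1.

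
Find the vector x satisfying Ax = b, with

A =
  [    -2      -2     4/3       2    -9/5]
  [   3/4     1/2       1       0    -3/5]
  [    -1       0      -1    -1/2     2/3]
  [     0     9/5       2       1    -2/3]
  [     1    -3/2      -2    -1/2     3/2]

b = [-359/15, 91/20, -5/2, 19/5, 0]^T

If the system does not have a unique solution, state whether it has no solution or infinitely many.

Row-reduce the augmented matrix:
R1 ← R1 / (-2).
R2 ← R2 − 3/4·R1.
R3 ← R3 + 1·R1.
R5 ← R5 − 1·R1.
R2 ← R2 / (-1/4).
R1 ← R1 − 1·R2.
R3 ← R3 − 1·R2.
R4 ← R4 − 9/5·R2.
R5 ← R5 + 5/2·R2.
R3 ← R3 / (13/3).
R1 ← R1 − 16/3·R3.
R2 ← R2 + 6·R3.
R4 ← R4 − 64/5·R3.
R5 ← R5 + 49/3·R3.
R4 ← R4 / (128/65).
R1 ← R1 − 2/13·R4.
R2 ← R2 + 12/13·R4.
R3 ← R3 − 9/26·R4.
R5 ← R5 + 35/26·R4.
R5 ← R5 / (223/512).
R1 ← R1 − 197/1920·R5.
R2 ← R2 − 31/64·R5.
R3 ← R3 + 2353/2560·R5.
R4 ← R4 − 1151/3840·R5.
Reading off the reduced rows gives x_1 = 5, x_2 = 6, x_3 = -4, x_4 = -1, x_5 = -3.

x_1 = 5, x_2 = 6, x_3 = -4, x_4 = -1, x_5 = -3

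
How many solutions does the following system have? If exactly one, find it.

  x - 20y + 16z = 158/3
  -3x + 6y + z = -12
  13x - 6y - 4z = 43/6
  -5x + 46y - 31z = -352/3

Row-reduce the augmented matrix:
R2 ← R2 + 3·R1.
R3 ← R3 − 13·R1.
R4 ← R4 + 5·R1.
R2 ← R2 / (-54).
R1 ← R1 + 20·R2.
R3 ← R3 − 254·R2.
R4 ← R4 + 54·R2.
R3 ← R3 / (499/27).
R1 ← R1 + 58/27·R3.
R2 ← R2 + 49/54·R3.
R4 reduces to 0 = 0, so the extra equation is consistent.
Reading off the reduced rows gives x = -1/3, y = -9/4, z = 1/2.

x = -1/3, y = -9/4, z = 1/2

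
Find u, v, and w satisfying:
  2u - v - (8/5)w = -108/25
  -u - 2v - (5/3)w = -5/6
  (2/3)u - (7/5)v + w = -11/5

u = -3/2, v = 1, w = 1/5

Row-reduce the augmented matrix:
R1 ← R1 / (2).
R2 ← R2 + 1·R1.
R3 ← R3 − 2/3·R1.
R2 ← R2 / (-5/2).
R1 ← R1 + 1/2·R2.
R3 ← R3 + 16/15·R2.
R3 ← R3 / (2909/1125).
R1 ← R1 + 23/75·R3.
R2 ← R2 − 74/75·R3.
Reading off the reduced rows gives u = -3/2, v = 1, w = 1/5.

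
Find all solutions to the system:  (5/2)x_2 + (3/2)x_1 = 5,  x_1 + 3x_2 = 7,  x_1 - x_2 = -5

no solution

Row-reduce:
R1 ← R1 / (3/2).
R2 ← R2 − 1·R1.
R3 ← R3 − 1·R1.
R2 ← R2 / (4/3).
R1 ← R1 − 5/3·R2.
R3 ← R3 + 8/3·R2.
Row 3 reduces to 0 = -1, a contradiction. The system is inconsistent.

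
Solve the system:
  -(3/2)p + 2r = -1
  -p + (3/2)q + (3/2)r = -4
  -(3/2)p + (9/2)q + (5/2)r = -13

no solution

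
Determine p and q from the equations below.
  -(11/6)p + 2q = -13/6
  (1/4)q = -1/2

p = -1, q = -2

Row-reduce the augmented matrix:
R1 ← R1 / (-11/6).
R2 ← R2 / (1/4).
R1 ← R1 + 12/11·R2.
Reading off the reduced rows gives p = -1, q = -2.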